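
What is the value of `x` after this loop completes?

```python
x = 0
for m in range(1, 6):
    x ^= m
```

XOR of 1 to 5
`x` takes the values: 0 → 1 → 3 → 0 → 4 → 1

Answer: 1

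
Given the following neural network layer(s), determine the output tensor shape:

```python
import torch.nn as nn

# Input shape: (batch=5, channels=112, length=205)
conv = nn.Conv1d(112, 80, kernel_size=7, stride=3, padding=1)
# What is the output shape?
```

Input: (5, 112, 205) -> Output: (5, 80, 67)

Answer: (5, 80, 67)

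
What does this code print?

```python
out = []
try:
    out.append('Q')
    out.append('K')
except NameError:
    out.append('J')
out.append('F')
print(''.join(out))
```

Execution trace: 'Q' (try body) → 'K' (try body, no exception) → 'F' (after the try/except). Output: QKF

Answer: QKF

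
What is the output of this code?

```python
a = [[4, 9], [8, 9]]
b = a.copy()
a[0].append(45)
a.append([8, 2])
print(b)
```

Key concept: shallow copy with nested lists.
Step by step:
`a = [[4, 9], [8, 9]]` → a = [[4, 9], [8, 9]]
`b = a.copy()` → b = [[4, 9], [8, 9]]
`a[0].append(45)` → a = [[4, 9, 45], [8, 9]]; b = [[4, 9, 45], [8, 9]]
`a.append([8, 2])` → a = [[4, 9, 45], [8, 9], [8, 2]]
`print(b)` → prints [[4, 9, 45], [8, 9]]

Answer: [[4, 9, 45], [8, 9]]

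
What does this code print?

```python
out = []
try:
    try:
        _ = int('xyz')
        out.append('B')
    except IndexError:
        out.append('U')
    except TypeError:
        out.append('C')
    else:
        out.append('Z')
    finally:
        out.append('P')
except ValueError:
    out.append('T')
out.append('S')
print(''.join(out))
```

Execution trace: 'P' (finally) → 'T' (outer except ValueError) → 'S' (after the try/except). Output: PTS

Answer: PTS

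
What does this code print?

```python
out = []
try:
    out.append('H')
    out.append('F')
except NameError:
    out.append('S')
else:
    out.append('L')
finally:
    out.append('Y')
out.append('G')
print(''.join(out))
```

Execution trace: 'H' (try body) → 'F' (try body, no exception) → 'L' (else) → 'Y' (finally) → 'G' (after the try/except). Output: HFLYG

Answer: HFLYG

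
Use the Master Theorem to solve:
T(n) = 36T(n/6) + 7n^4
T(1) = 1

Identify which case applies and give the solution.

a=36, b=6, f(n)=7n^4. log_6(36) = 2. Since c=4 > 2 and the regularity condition holds (36(n/6)^4 = (36/6^4)n^4 with 36/6^4 < 1), Case 3 applies: T(n) = Θ(f(n)) = O(n^4).

Answer: O(n^4) - Case 3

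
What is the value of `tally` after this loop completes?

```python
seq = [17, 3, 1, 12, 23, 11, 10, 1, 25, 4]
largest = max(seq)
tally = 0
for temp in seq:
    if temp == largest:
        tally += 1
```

Count of max value 25 in [17, 3, 1, 12, 23, 11, 10, 1, 25, 4]
`tally` takes the values: 0 → 1

Answer: 1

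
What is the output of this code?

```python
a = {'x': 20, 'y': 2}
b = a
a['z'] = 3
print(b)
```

Key concept: dict aliasing.
Step by step:
`a = {'x': 20, 'y': 2}` → a = {'x': 20, 'y': 2}
`b = a` → b = {'x': 20, 'y': 2} (same object as a)
`a['z'] = 3` → a = {'x': 20, 'y': 2, 'z': 3} (same object as b); b = {'x': 20, 'y': 2, 'z': 3} (same object as a)
`print(b)` → prints {'x': 20, 'y': 2, 'z': 3}

Answer: {'x': 20, 'y': 2, 'z': 3}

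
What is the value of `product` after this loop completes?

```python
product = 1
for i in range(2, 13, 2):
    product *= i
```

Product of even numbers 2 to 12
`product` takes the values: 1 → 2 → 8 → 48 → 384 → 3840 → 46080

Answer: 46080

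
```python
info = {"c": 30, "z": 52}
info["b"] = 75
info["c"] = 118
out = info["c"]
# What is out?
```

Trace:
`info = {"c": 30, "z": 52}` → info = {'c': 30, 'z': 52}
`info["b"] = 75` → info = {'c': 30, 'z': 52, 'b': 75}
`info["c"] = 118` → info = {'c': 118, 'z': 52, 'b': 75}
`out = info["c"]` → out = 118
So out = 118

Answer: 118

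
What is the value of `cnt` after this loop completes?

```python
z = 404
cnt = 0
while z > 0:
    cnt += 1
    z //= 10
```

Count digits by repeated division by 10
`cnt` takes the values: 0 → 1 → 2 → 3

Answer: 3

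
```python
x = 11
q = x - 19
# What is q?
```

Trace:
`x = 11` → x = 11
`q = x - 19` → q = -8
So q = -8

Answer: -8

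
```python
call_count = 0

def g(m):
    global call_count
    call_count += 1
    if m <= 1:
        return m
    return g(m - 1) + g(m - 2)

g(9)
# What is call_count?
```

Calls(m) = 1 + Calls(m-1) + Calls(m-2); Calls(0)=Calls(1)=1. For m=9 this gives 109.

Answer: 109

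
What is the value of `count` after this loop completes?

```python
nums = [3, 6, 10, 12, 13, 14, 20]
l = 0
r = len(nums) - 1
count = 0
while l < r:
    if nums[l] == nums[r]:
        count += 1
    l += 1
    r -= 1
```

Count matching pairs from ends
`count` takes the values: 0

Answer: 0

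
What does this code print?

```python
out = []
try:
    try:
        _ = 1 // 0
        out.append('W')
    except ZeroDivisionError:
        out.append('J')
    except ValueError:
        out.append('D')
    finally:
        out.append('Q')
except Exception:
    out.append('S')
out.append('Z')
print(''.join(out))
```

Execution trace: 'J' (inner except ZeroDivisionError) → 'Q' (inner finally) → 'Z' (after the try/except). Output: JQZ

Answer: JQZ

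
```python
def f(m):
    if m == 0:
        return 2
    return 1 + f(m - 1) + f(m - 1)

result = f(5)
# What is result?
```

f(m) = 1 + 2·f(m-1), f(0)=2. Closed form: (2+1)·2^5 - 1 = 95.

Answer: 95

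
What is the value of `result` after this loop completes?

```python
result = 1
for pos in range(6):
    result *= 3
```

3^6 = 729
`result` takes the values: 1 → 3 → 9 → 27 → 81 → 243 → 729

Answer: 729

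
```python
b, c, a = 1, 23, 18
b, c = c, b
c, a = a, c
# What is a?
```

Trace:
`b, c, a = 1, 23, 18` → b = 1; c = 23; a = 18
`b, c = c, b` → b = 23; c = 1
`c, a = a, c` → c = 18; a = 1
So a = 1

Answer: 1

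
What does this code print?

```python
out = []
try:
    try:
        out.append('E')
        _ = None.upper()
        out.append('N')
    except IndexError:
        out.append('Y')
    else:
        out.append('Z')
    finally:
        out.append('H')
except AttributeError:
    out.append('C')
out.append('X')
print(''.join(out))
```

Execution trace: 'E' (try body) → 'H' (finally) → 'C' (outer except AttributeError) → 'X' (after the try/except). Output: EHCX

Answer: EHCX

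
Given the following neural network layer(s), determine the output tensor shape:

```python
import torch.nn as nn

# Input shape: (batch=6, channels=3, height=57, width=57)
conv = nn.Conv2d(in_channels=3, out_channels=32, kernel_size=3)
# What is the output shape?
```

Input: (6, 3, 57, 57) -> Output: (6, 32, 55, 55)

Answer: (6, 32, 55, 55)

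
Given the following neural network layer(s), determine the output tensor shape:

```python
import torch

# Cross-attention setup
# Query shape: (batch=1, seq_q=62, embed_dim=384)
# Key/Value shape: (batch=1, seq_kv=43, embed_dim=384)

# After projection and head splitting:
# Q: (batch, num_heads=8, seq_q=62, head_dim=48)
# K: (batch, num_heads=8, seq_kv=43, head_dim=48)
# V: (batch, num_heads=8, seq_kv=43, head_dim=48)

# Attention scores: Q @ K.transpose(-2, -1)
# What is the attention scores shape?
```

Input: (1, 62, 384) -> Output: (1, 8, 62, 43)

Answer: (1, 8, 62, 43)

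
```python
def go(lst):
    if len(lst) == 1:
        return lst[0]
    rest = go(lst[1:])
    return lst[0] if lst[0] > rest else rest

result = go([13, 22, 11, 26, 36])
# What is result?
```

Recursive max over [13, 22, 11, 26, 36] = 36

Answer: 36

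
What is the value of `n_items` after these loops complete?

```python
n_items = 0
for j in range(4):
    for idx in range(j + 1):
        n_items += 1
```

Triangle: 1 + 2 + ... + 4
`n_items` takes the values: 0 → 1 → 2 → 3 → 4 → 5 → 6 → 7 → 8 → 9 → 10

Answer: 10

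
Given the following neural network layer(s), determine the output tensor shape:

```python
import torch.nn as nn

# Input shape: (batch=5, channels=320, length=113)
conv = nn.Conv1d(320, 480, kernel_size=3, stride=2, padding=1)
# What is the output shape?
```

Input: (5, 320, 113) -> Output: (5, 480, 57)

Answer: (5, 480, 57)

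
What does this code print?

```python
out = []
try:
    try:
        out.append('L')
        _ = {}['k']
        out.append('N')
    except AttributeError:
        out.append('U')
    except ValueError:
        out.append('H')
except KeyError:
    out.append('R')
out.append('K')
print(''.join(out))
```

Execution trace: 'L' (try body) → 'R' (outer except KeyError) → 'K' (after the try/except). Output: LRK

Answer: LRK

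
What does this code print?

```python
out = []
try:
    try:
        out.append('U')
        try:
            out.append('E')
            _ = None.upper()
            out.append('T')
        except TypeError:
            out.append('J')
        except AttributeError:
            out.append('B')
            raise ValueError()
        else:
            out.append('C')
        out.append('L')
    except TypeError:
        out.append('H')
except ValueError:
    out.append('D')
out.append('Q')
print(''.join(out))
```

Execution trace: 'U' (try body) → 'E' (inner try body) → 'B' (inner except AttributeError) → 'D' (outer except ValueError) → 'Q' (after the try/except). Output: UEBDQ

Answer: UEBDQ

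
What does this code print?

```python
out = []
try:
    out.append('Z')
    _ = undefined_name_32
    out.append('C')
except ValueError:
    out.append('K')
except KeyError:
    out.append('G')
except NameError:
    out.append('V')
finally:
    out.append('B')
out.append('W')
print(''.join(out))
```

Execution trace: 'Z' (try body) → 'V' (except NameError) → 'B' (finally) → 'W' (after the try/except). Output: ZVBW

Answer: ZVBW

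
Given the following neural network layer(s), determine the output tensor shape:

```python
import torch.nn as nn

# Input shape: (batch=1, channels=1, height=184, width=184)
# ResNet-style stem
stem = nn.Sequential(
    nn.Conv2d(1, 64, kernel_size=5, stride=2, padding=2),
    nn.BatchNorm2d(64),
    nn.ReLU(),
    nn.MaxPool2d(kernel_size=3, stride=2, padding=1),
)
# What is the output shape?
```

Input: (1, 1, 184, 184) -> after Conv2d 5x5 stride=2: (1, 64, 92, 92) -> Output: (1, 64, 46, 46)

Answer: (1, 64, 46, 46)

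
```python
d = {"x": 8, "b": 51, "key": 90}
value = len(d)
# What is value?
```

Trace:
`d = {"x": 8, "b": 51, "key": 90}` → d = {'x': 8, 'b': 51, 'key': 90}
`value = len(d)` → value = 3
So value = 3

Answer: 3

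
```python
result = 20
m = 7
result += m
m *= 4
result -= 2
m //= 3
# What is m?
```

Trace:
`result = 20` → result = 20
`m = 7` → m = 7
`result += m` → result = 27
`m *= 4` → m = 28
`result -= 2` → result = 25
`m //= 3` → m = 9
So m = 9

Answer: 9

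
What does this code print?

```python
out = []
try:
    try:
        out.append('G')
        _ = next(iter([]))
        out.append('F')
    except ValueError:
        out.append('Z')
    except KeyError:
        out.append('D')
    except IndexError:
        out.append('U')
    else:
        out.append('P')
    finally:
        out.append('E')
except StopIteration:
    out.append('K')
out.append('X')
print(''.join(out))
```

Execution trace: 'G' (inner try body) → 'E' (inner finally) → 'K' (outer except StopIteration) → 'X' (after the try/except). Output: GEKX

Answer: GEKX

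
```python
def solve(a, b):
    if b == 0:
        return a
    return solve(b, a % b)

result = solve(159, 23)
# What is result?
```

solve(159, 23) -> solve(23, 21) -> solve(21, 2) -> solve(2, 1) -> solve(1, 0) -> 1

Answer: 1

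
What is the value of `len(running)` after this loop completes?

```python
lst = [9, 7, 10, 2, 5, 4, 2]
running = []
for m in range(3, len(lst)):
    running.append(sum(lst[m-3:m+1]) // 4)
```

Number of 4-element averages
`running` takes the values: [] → [7] → [7, 6] → [7, 6, 5] → [7, 6, 5, 3]
So `len(running)` = 4

Answer: 4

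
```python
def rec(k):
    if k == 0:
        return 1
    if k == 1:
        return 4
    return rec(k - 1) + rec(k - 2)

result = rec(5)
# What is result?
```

Build up from base cases: rec(0)=1, rec(1)=4, rec(2)=5, rec(3)=9, rec(4)=14, rec(5)=23

Answer: 23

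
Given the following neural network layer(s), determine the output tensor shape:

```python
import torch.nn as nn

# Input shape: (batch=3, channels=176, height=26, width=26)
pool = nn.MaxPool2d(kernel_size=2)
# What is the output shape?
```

Input: (3, 176, 26, 26) -> Output: (3, 176, 13, 13)

Answer: (3, 176, 13, 13)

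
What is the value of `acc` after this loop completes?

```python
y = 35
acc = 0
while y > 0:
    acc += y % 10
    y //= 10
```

Sum digits of 35
`acc` takes the values: 0 → 5 → 8

Answer: 8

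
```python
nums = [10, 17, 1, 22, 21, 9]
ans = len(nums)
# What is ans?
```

Trace:
`nums = [10, 17, 1, 22, 21, 9]` → nums = [10, 17, 1, 22, 21, 9]
`ans = len(nums)` → ans = 6
So ans = 6

Answer: 6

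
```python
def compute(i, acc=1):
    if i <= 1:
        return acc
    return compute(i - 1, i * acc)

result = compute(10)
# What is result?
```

Accumulator trace (n, acc): (10, 1) -> (9, 10) -> (8, 90) -> (7, 720) -> (6, 5040) -> (5, 30240) -> (4, 151200) -> (3, 604800) -> (2, 1814400) -> (1, 3628800) -> return 3628800

Answer: 3628800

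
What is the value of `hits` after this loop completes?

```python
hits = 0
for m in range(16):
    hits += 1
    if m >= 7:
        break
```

Loop breaks when m reaches 7, hits is 8
`hits` takes the values: 0 → 1 → 2 → 3 → 4 → 5 → 6 → 7 → 8

Answer: 8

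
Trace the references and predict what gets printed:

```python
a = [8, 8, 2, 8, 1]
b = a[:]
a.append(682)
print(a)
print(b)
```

Key concept: slice [:] creates copy.
Step by step:
`a = [8, 8, 2, 8, 1]` → a = [8, 8, 2, 8, 1]
`b = a[:]` → b = [8, 8, 2, 8, 1]
`a.append(682)` → a = [8, 8, 2, 8, 1, 682]
`print(a)` → prints [8, 8, 2, 8, 1, 682]
`print(b)` → prints [8, 8, 2, 8, 1]

Answer:
[8, 8, 2, 8, 1, 682]
[8, 8, 2, 8, 1]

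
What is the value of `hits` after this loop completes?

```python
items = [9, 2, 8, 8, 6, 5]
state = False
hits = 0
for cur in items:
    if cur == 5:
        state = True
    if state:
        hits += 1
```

Count elements after first 5 in [9, 2, 8, 8, 6, 5]
`hits` takes the values: 0 → 1

Answer: 1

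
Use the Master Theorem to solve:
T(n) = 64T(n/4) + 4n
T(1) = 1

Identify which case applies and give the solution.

a=64, b=4, f(n)=4n. log_4(64) = 3. Since c=1 < 3, Case 1 applies: T(n) = Θ(n^log_b(a)) = O(n^3).

Answer: O(n^3) - Case 1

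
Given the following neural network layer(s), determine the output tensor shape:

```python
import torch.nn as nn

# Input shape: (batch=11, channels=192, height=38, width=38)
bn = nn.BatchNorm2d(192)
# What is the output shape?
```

Input: (11, 192, 38, 38) -> Output: (11, 192, 38, 38)

Answer: (11, 192, 38, 38)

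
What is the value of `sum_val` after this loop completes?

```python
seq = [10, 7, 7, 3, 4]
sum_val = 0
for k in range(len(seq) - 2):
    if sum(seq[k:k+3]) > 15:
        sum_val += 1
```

Count windows with sum > 15
`sum_val` takes the values: 0 → 1 → 2

Answer: 2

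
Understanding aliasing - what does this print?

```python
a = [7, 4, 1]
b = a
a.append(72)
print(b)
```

Key concept: basic list aliasing.
Step by step:
`a = [7, 4, 1]` → a = [7, 4, 1]
`b = a` → b = [7, 4, 1] (same object as a)
`a.append(72)` → a = [7, 4, 1, 72] (same object as b); b = [7, 4, 1, 72] (same object as a)
`print(b)` → prints [7, 4, 1, 72]

Answer: [7, 4, 1, 72]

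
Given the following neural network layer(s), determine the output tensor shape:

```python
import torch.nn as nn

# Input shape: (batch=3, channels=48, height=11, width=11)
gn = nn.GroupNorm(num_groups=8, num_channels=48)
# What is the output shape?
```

Input: (3, 48, 11, 11) -> Output: (3, 48, 11, 11)

Answer: (3, 48, 11, 11)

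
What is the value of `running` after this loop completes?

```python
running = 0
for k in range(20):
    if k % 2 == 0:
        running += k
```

Sum of even numbers 0 to 19
`running` takes the values: 0 → 2 → 6 → 12 → 20 → 30 → 42 → 56 → 72 → 90

Answer: 90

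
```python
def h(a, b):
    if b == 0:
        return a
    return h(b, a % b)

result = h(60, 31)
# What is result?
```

h(60, 31) -> h(31, 29) -> h(29, 2) -> h(2, 1) -> h(1, 0) -> 1

Answer: 1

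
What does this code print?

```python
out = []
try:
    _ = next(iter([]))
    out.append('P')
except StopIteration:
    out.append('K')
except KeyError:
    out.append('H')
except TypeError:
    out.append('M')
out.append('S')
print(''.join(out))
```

Execution trace: 'K' (except StopIteration) → 'S' (after the try/except). Output: KS

Answer: KS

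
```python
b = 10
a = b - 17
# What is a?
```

Trace:
`b = 10` → b = 10
`a = b - 17` → a = -7
So a = -7

Answer: -7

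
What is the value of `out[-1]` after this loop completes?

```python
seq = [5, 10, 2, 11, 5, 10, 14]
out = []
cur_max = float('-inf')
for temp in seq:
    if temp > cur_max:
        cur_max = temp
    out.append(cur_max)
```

Running max ends at 14
`out` takes the values: [] → [5] → [5, 10] → [5, 10, 10] → [5, 10, 10, 11] → [5, 10, 10, 11, 11] → [5, 10, 10, 11, 11, 11] → [5, 10, 10, 11, 11, 11, 14]
So `out[-1]` = 14

Answer: 14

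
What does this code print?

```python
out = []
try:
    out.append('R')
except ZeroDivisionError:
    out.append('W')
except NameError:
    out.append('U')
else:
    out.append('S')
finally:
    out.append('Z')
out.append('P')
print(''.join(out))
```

Execution trace: 'R' (try body, no exception) → 'S' (else) → 'Z' (finally) → 'P' (after the try/except). Output: RSZP

Answer: RSZP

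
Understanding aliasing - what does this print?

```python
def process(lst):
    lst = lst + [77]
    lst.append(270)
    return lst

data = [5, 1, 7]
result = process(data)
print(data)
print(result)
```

Key concept: rebinding parameter vs mutation.
Step by step:
`data = [5, 1, 7]` → data = [5, 1, 7]
`result = process(data)` → result = [5, 1, 7, 77, 270]
`print(data)` → prints [5, 1, 7]
`print(result)` → prints [5, 1, 7, 77, 270]

Answer:
[5, 1, 7]
[5, 1, 7, 77, 270]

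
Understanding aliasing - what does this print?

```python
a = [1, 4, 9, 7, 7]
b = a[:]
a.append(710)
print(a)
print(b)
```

Key concept: slice [:] creates copy.
Step by step:
`a = [1, 4, 9, 7, 7]` → a = [1, 4, 9, 7, 7]
`b = a[:]` → b = [1, 4, 9, 7, 7]
`a.append(710)` → a = [1, 4, 9, 7, 7, 710]
`print(a)` → prints [1, 4, 9, 7, 7, 710]
`print(b)` → prints [1, 4, 9, 7, 7]

Answer:
[1, 4, 9, 7, 7, 710]
[1, 4, 9, 7, 7]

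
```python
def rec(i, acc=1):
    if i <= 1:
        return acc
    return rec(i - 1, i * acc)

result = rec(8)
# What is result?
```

Accumulator trace (n, acc): (8, 1) -> (7, 8) -> (6, 56) -> (5, 336) -> (4, 1680) -> (3, 6720) -> (2, 20160) -> (1, 40320) -> return 40320

Answer: 40320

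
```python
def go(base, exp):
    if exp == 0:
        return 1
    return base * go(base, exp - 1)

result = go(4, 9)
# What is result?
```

go(4, 9) = 4 * 4 * 4 * 4 * 4 * 4 * 4 * 4 * 4 = 262144

Answer: 262144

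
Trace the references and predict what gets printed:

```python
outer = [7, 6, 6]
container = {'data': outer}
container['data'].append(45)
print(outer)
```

Key concept: dict holds reference to list.
Step by step:
`outer = [7, 6, 6]` → outer = [7, 6, 6]
`container = {'data': outer}` → container = {'data': [7, 6, 6]}
`container['data'].append(45)` → outer = [7, 6, 6, 45]; container = {'data': [7, 6, 6, 45]}
`print(outer)` → prints [7, 6, 6, 45]

Answer: [7, 6, 6, 45]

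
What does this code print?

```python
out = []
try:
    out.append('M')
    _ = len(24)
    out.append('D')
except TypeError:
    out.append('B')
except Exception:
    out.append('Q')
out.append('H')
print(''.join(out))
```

Execution trace: 'M' (try body) → 'B' (except TypeError) → 'H' (after the try/except). Output: MBH

Answer: MBH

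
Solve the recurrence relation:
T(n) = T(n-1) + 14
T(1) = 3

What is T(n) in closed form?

Unrolling: T(n) = T(1) + 14·(n-1) = 3 + 14(n-1) = 14n - 11.

Answer: T(n) = 14n - 11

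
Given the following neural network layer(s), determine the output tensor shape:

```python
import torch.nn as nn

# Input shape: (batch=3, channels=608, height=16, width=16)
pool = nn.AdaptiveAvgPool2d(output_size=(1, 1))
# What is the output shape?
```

Input: (3, 608, 16, 16) -> Output: (3, 608, 1, 1)

Answer: (3, 608, 1, 1)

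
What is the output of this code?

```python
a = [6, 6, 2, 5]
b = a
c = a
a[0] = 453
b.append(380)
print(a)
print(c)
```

Key concept: multiple aliases.
Step by step:
`a = [6, 6, 2, 5]` → a = [6, 6, 2, 5]
`b = a` → b = [6, 6, 2, 5] (same object as a)
`c = a` → c = [6, 6, 2, 5] (same object as a, b)
`a[0] = 453` → a = [453, 6, 2, 5] (same object as b, c); b = [453, 6, 2, 5] (same object as a, c); c = [453, 6, 2, 5] (same object as a, b)
`b.append(380)` → a = [453, 6, 2, 5, 380] (same object as b, c); b = [453, 6, 2, 5, 380] (same object as a, c); c = [453, 6, 2, 5, 380] (same object as a, b)
`print(a)` → prints [453, 6, 2, 5, 380]
`print(c)` → prints [453, 6, 2, 5, 380]

Answer:
[453, 6, 2, 5, 380]
[453, 6, 2, 5, 380]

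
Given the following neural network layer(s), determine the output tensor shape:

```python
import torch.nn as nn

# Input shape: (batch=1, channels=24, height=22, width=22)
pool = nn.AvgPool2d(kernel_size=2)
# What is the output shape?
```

Input: (1, 24, 22, 22) -> Output: (1, 24, 11, 11)

Answer: (1, 24, 11, 11)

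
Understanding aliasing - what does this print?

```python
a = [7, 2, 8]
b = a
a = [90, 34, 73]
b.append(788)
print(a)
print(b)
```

Key concept: rebinding vs mutation: a is rebound to a new list, b still points at the original.
Step by step:
`a = [7, 2, 8]` → a = [7, 2, 8]
`b = a` → b = [7, 2, 8] (same object as a)
`a = [90, 34, 73]` → a = [90, 34, 73]
`b.append(788)` → b = [7, 2, 8, 788]
`print(a)` → prints [90, 34, 73]
`print(b)` → prints [7, 2, 8, 788]

Answer:
[90, 34, 73]
[7, 2, 8, 788]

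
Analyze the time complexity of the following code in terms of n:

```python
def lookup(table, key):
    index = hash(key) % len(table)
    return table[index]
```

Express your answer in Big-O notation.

This is Hash table lookup (average case). Time complexity: O(1).

Answer: O(1)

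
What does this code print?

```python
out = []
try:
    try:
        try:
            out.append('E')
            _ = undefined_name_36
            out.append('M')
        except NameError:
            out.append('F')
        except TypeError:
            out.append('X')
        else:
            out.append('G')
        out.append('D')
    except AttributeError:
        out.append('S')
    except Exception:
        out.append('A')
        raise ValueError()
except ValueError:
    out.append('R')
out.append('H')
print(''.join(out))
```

Execution trace: 'E' (inner try body) → 'F' (inner except NameError) → 'D' (try body, no exception) → 'H' (after the try/except). Output: EFDH

Answer: EFDH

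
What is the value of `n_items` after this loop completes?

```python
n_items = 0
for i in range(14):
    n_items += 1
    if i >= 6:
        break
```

Loop breaks when i reaches 6, n_items is 7
`n_items` takes the values: 0 → 1 → 2 → 3 → 4 → 5 → 6 → 7

Answer: 7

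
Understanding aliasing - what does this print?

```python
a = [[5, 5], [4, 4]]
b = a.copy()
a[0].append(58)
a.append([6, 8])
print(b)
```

Key concept: shallow copy with nested lists.
Step by step:
`a = [[5, 5], [4, 4]]` → a = [[5, 5], [4, 4]]
`b = a.copy()` → b = [[5, 5], [4, 4]]
`a[0].append(58)` → a = [[5, 5, 58], [4, 4]]; b = [[5, 5, 58], [4, 4]]
`a.append([6, 8])` → a = [[5, 5, 58], [4, 4], [6, 8]]
`print(b)` → prints [[5, 5, 58], [4, 4]]

Answer: [[5, 5, 58], [4, 4]]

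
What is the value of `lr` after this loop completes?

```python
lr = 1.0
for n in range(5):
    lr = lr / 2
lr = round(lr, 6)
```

Halving LR 5 times: 1 / 2^5
`lr` takes the values: 1.0 → 0.5 → 0.25 → 0.125 → 0.0625 → 0.03125

Answer: 0.03125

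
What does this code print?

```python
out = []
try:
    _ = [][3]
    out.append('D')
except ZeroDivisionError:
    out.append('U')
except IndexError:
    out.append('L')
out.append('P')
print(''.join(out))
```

Execution trace: 'L' (except IndexError) → 'P' (after the try/except). Output: LP

Answer: LP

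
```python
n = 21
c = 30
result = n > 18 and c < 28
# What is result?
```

Trace:
`n = 21` → n = 21
`c = 30` → c = 30
`result = n > 18 and c < 28` → result = False
So result = False

Answer: False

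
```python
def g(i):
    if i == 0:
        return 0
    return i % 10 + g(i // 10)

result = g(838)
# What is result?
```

Sum of digits of 838: 8 + 3 + 8 = 19

Answer: 19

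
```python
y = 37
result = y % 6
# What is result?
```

Trace:
`y = 37` → y = 37
`result = y % 6` → result = 1
So result = 1

Answer: 1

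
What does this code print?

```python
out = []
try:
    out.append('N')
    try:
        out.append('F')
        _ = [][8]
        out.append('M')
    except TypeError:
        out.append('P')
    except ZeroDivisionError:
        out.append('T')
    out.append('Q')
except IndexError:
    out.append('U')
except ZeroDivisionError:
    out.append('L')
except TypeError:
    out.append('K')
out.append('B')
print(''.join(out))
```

Execution trace: 'N' (try body) → 'F' (inner try body) → 'U' (except IndexError) → 'B' (after the try/except). Output: NFUB

Answer: NFUB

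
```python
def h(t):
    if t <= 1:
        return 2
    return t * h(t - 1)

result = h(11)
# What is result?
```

h(11) = 11 * 10 * 9 * 8 * 7 * 6 * 5 * 4 * 3 * 2 * 2 = 79833600

Answer: 79833600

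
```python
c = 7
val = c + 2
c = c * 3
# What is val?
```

Trace:
`c = 7` → c = 7
`val = c + 2` → val = 9
`c = c * 3` → c = 21
So val = 9

Answer: 9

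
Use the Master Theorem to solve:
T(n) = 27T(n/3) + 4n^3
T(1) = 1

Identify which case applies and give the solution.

a=27, b=3, f(n)=4n^3. log_3(27) = 3. Since c=3 = 3, Case 2 applies: T(n) = Θ(n^log_b(a) · log n) = O(n^3 log n).

Answer: O(n^3 log n) - Case 2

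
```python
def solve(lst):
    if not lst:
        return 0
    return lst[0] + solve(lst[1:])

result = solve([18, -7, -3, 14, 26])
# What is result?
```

18 + (-7) + (-3) + 14 + 26 + 0 = 48

Answer: 48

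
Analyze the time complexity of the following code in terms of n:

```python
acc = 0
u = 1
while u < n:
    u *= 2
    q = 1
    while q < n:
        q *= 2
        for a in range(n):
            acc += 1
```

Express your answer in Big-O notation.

Each loop level contributes: log n × log n × n. Multiplying the contributions gives O(n log² n).

Answer: O(n log² n)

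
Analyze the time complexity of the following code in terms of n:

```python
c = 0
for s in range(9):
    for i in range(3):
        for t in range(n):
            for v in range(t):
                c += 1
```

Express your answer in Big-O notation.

Each loop level contributes: 1 × 1 × n × n. Multiplying the contributions gives O(n^2).

Answer: O(n^2)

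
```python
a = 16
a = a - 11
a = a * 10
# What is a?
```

Trace:
`a = 16` → a = 16
`a = a - 11` → a = 5
`a = a * 10` → a = 50
So a = 50

Answer: 50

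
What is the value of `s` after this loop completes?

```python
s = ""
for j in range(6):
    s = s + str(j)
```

Concatenate digits 0 to 5
`s` takes the values: "" → "0" → "01" → "012" → "0123" → "01234" → "012345"

Answer: "012345"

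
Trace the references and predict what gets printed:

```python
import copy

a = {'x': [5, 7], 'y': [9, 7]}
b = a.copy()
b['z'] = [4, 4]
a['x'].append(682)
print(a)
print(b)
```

Key concept: shallow copy of dict with mutable values.
Step by step:
`a = {'x': [5, 7], 'y': [9, 7]}` → a = {'x': [5, 7], 'y': [9, 7]}
`b = a.copy()` → b = {'x': [5, 7], 'y': [9, 7]}
`b['z'] = [4, 4]` → b = {'x': [5, 7], 'y': [9, 7], 'z': [4, 4]}
`a['x'].append(682)` → a = {'x': [5, 7, 682], 'y': [9, 7]}; b = {'x': [5, 7, 682], 'y': [9, 7], 'z': [4, 4]}
`print(a)` → prints {'x': [5, 7, 682], 'y': [9, 7]}
`print(b)` → prints {'x': [5, 7, 682], 'y': [9, 7], 'z': [4, 4]}

Answer:
{'x': [5, 7, 682], 'y': [9, 7]}
{'x': [5, 7, 682], 'y': [9, 7], 'z': [4, 4]}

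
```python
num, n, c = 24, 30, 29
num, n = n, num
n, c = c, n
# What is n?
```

Trace:
`num, n, c = 24, 30, 29` → num = 24; n = 30; c = 29
`num, n = n, num` → num = 30; n = 24
`n, c = c, n` → n = 29; c = 24
So n = 29

Answer: 29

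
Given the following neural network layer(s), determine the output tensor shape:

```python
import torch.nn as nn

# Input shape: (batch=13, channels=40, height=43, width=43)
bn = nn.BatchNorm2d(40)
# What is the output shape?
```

Input: (13, 40, 43, 43) -> Output: (13, 40, 43, 43)

Answer: (13, 40, 43, 43)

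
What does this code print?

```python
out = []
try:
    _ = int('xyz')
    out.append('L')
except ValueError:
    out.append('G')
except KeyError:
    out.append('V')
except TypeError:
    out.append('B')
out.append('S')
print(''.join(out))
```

Execution trace: 'G' (except ValueError) → 'S' (after the try/except). Output: GS

Answer: GS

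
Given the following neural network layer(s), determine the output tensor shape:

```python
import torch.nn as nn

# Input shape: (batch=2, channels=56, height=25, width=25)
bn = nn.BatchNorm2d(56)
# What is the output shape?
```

Input: (2, 56, 25, 25) -> Output: (2, 56, 25, 25)

Answer: (2, 56, 25, 25)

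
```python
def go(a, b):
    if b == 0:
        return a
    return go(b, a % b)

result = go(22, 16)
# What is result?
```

go(22, 16) -> go(16, 6) -> go(6, 4) -> go(4, 2) -> go(2, 0) -> 2

Answer: 2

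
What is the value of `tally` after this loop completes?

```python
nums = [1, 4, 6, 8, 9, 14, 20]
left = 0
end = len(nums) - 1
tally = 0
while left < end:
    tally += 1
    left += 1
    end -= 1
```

Iterations until pointers meet (list length 7)
`tally` takes the values: 0 → 1 → 2 → 3

Answer: 3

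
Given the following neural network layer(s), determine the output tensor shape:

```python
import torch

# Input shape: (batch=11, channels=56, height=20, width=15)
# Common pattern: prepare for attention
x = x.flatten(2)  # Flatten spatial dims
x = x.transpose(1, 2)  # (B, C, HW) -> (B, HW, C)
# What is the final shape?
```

Input: (11, 56, 20, 15) -> after flatten(2): (11, 56, 300) -> Output: (11, 300, 56)

Answer: (11, 300, 56)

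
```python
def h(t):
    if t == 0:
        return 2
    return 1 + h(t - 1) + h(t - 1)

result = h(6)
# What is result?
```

h(t) = 1 + 2·h(t-1), h(0)=2. Closed form: (2+1)·2^6 - 1 = 191.

Answer: 191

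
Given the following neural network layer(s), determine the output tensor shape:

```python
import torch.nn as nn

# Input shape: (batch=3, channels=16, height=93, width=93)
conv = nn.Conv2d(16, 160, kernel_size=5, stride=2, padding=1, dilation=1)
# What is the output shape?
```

Input: (3, 16, 93, 93) -> Output: (3, 160, 46, 46)

Answer: (3, 160, 46, 46)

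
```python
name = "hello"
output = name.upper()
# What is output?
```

Trace:
`name = "hello"` → name = 'hello'
`output = name.upper()` → output = 'HELLO'
So output = 'HELLO'

Answer: 'HELLO'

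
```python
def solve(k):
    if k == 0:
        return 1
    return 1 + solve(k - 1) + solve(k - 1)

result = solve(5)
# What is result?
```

solve(k) = 1 + 2·solve(k-1), solve(0)=1. Closed form: (1+1)·2^5 - 1 = 63.

Answer: 63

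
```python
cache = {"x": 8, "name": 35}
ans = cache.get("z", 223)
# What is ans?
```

Trace:
`cache = {"x": 8, "name": 35}` → cache = {'x': 8, 'name': 35}
`ans = cache.get("z", 223)` → ans = 223
So ans = 223

Answer: 223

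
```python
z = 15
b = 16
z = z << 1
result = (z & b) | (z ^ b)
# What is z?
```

Trace:
`z = 15` → z = 15
`b = 16` → b = 16
`z = z << 1` → z = 30
`result = (z & b) | (z ^ b)` → result = 30
So z = 30

Answer: 30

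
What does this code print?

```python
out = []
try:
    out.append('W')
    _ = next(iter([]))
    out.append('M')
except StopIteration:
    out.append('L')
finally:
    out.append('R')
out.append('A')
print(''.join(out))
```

Execution trace: 'W' (try body) → 'L' (except StopIteration) → 'R' (finally) → 'A' (after the try/except). Output: WLRA

Answer: WLRA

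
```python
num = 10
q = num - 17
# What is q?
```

Trace:
`num = 10` → num = 10
`q = num - 17` → q = -7
So q = -7

Answer: -7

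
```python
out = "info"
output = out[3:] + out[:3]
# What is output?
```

Trace:
`out = "info"` → out = 'info'
`output = out[3:] + out[:3]` → output = 'oinf'
So output = 'oinf'

Answer: 'oinf'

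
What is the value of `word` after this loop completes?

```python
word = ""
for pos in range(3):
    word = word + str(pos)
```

Concatenate digits 0 to 2
`word` takes the values: "" → "0" → "01" → "012"

Answer: "012"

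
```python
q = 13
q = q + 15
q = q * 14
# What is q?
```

Trace:
`q = 13` → q = 13
`q = q + 15` → q = 28
`q = q * 14` → q = 392
So q = 392

Answer: 392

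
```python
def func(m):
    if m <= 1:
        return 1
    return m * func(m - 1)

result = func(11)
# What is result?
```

func(11) = 11 * 10 * 9 * 8 * 7 * 6 * 5 * 4 * 3 * 2 * 1 = 39916800

Answer: 39916800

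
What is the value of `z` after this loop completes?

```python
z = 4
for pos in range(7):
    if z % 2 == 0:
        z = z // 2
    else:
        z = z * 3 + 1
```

Collatz-style transformation from 4
`z` takes the values: 4 → 2 → 1 → 4 → 2 → 1 → 4 → 2

Answer: 2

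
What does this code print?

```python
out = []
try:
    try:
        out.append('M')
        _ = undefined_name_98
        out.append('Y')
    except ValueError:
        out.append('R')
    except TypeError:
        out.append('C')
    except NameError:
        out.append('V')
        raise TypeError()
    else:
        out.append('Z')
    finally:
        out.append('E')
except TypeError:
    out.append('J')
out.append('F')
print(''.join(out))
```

Execution trace: 'M' (inner try body) → 'V' (inner except NameError) → 'E' (inner finally) → 'J' (outer except TypeError) → 'F' (after the try/except). Output: MVEJF

Answer: MVEJF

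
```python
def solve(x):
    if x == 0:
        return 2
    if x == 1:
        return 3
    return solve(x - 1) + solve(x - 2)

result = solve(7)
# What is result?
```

Build up from base cases: solve(0)=2, solve(1)=3, solve(2)=5, solve(3)=8, solve(4)=13, solve(5)=21, solve(6)=34, ..., solve(7)=55

Answer: 55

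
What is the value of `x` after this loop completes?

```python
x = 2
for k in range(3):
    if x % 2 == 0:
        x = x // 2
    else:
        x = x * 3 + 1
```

Collatz-style transformation from 2
`x` takes the values: 2 → 1 → 4 → 2

Answer: 2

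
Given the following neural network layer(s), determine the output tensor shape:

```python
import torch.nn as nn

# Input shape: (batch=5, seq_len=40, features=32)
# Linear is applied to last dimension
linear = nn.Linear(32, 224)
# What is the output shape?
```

Input: (5, 40, 32) -> Output: (5, 40, 224)

Answer: (5, 40, 224)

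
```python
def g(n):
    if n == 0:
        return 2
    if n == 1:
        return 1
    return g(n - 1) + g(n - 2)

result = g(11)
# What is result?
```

Build up from base cases: g(0)=2, g(1)=1, g(2)=3, g(3)=4, g(4)=7, g(5)=11, g(6)=18, ..., g(11)=199

Answer: 199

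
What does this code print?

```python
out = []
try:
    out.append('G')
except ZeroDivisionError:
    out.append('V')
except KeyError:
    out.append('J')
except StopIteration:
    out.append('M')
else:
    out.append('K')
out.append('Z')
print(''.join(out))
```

Execution trace: 'G' (try body, no exception) → 'K' (else) → 'Z' (after the try/except). Output: GKZ

Answer: GKZ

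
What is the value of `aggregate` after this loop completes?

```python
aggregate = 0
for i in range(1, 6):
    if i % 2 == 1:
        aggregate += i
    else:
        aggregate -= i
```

Add odd, subtract even
`aggregate` takes the values: 0 → 1 → -1 → 2 → -2 → 3

Answer: 3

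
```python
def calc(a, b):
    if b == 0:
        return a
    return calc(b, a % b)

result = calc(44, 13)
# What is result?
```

calc(44, 13) -> calc(13, 5) -> calc(5, 3) -> calc(3, 2) -> calc(2, 1) -> calc(1, 0) -> 1

Answer: 1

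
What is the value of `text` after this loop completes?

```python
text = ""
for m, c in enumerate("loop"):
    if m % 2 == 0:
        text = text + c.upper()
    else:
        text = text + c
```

Uppercase even positions in 'loop'
`text` takes the values: "" → "L" → "Lo" → "LoO" → "LoOp"

Answer: "LoOp"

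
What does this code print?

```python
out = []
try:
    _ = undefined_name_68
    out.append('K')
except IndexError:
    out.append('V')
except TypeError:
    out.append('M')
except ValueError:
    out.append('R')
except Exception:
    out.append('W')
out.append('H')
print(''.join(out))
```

Execution trace: 'W' (except Exception) → 'H' (after the try/except). Output: WH

Answer: WH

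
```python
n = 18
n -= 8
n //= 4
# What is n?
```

Trace:
`n = 18` → n = 18
`n -= 8` → n = 10
`n //= 4` → n = 2
So n = 2

Answer: 2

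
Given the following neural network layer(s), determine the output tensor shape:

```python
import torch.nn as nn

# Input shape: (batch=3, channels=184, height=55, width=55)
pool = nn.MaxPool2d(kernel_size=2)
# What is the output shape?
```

Input: (3, 184, 55, 55) -> Output: (3, 184, 27, 27)

Answer: (3, 184, 27, 27)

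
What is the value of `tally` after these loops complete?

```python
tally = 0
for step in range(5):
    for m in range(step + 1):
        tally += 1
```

Triangle: 1 + 2 + ... + 5
`tally` takes the values: 0 → 1 → 2 → 3 → 4 → 5 → 6 → 7 → 8 → 9 → 10 → 11 → 12 → 13 → 14 → 15

Answer: 15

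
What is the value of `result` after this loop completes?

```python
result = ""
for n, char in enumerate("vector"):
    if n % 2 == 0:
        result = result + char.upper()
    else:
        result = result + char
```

Uppercase even positions in 'vector'
`result` takes the values: "" → "V" → "Ve" → "VeC" → "VeCt" → "VeCtO" → "VeCtOr"

Answer: "VeCtOr"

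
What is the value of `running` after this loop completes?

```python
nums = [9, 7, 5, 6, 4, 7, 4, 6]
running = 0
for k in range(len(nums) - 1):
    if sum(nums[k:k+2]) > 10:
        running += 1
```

Count windows with sum > 10
`running` takes the values: 0 → 1 → 2 → 3 → 4 → 5

Answer: 5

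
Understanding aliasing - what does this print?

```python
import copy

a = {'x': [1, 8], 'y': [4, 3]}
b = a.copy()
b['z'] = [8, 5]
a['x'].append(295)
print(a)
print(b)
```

Key concept: shallow copy of dict with mutable values.
Step by step:
`a = {'x': [1, 8], 'y': [4, 3]}` → a = {'x': [1, 8], 'y': [4, 3]}
`b = a.copy()` → b = {'x': [1, 8], 'y': [4, 3]}
`b['z'] = [8, 5]` → b = {'x': [1, 8], 'y': [4, 3], 'z': [8, 5]}
`a['x'].append(295)` → a = {'x': [1, 8, 295], 'y': [4, 3]}; b = {'x': [1, 8, 295], 'y': [4, 3], 'z': [8, 5]}
`print(a)` → prints {'x': [1, 8, 295], 'y': [4, 3]}
`print(b)` → prints {'x': [1, 8, 295], 'y': [4, 3], 'z': [8, 5]}

Answer:
{'x': [1, 8, 295], 'y': [4, 3]}
{'x': [1, 8, 295], 'y': [4, 3], 'z': [8, 5]}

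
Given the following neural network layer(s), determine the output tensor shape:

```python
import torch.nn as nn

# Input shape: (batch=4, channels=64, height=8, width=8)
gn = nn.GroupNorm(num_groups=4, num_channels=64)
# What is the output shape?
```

Input: (4, 64, 8, 8) -> Output: (4, 64, 8, 8)

Answer: (4, 64, 8, 8)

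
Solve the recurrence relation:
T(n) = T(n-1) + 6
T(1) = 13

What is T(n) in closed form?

Unrolling: T(n) = T(1) + 6·(n-1) = 13 + 6(n-1) = 6n + 7.

Answer: T(n) = 6n + 7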